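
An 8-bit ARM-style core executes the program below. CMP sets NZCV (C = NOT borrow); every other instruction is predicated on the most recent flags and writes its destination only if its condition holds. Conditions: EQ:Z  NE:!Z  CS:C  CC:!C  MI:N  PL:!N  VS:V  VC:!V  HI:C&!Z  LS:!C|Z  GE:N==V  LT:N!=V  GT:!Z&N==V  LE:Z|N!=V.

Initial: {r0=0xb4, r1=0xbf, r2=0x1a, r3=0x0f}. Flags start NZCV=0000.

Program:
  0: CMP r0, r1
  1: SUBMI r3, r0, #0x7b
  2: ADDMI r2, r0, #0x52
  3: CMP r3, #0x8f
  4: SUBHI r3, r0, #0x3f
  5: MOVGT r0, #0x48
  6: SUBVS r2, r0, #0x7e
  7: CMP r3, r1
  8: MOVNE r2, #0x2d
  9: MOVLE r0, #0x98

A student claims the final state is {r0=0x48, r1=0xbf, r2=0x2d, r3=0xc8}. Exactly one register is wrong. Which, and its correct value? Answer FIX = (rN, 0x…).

0: ✓ CMP  NZCV=1000
1: ✓ SUBMI  r3←0x39
2: ✓ ADDMI  r2←0x06
3: ✓ CMP  NZCV=1001
4: · SUBHI
5: ✓ MOVGT  r0←0x48
6: ✓ SUBVS  r2←0xca
7: ✓ CMP  NZCV=0000
8: ✓ MOVNE  r2←0x2d
9: · MOVLE

FIX = (r3, 0x39)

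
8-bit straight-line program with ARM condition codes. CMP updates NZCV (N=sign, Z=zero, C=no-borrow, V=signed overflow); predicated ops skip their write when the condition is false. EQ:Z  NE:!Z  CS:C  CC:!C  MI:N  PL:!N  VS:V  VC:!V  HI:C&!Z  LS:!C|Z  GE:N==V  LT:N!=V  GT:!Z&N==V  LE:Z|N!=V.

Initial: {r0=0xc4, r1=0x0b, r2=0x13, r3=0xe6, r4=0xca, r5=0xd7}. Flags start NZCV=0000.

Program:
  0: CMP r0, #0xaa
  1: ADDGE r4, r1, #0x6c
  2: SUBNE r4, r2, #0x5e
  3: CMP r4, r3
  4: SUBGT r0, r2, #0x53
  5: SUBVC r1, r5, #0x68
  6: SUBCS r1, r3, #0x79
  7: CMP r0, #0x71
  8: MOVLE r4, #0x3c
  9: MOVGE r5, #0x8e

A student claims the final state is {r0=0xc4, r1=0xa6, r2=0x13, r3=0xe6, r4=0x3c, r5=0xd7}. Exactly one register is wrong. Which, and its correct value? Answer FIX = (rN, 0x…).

FIX = (r1, 0x6f)

[0] flags=0010 → (cmp)
[1] flags=0010 GE?T → r4=0x77
[2] flags=0010 NE?T → r4=0xb5
[3] flags=1000 → (cmp)
[4] flags=1000 GT?F → skip
[5] flags=1000 VC?T → r1=0x6f
[6] flags=1000 CS?F → skip
[7] flags=0011 → (cmp)
[8] flags=0011 LE?T → r4=0x3c
[9] flags=0011 GE?F → skip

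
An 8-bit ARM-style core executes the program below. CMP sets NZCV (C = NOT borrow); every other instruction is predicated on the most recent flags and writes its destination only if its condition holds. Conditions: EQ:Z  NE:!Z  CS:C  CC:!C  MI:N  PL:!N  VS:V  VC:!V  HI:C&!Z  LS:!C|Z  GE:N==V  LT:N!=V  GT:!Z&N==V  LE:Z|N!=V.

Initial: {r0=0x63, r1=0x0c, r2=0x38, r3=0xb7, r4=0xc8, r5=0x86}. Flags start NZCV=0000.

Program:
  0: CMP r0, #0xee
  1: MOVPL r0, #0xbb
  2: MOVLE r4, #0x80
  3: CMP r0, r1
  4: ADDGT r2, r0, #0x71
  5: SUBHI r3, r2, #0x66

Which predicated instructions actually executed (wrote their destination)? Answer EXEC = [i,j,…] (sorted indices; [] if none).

[0] flags=0000 → (cmp)
[1] flags=0000 PL?T → r0=0xbb
[2] flags=0000 LE?F → skip
[3] flags=1010 → (cmp)
[4] flags=1010 GT?F → skip
[5] flags=1010 HI?T → r3=0xd2

EXEC = [1,5]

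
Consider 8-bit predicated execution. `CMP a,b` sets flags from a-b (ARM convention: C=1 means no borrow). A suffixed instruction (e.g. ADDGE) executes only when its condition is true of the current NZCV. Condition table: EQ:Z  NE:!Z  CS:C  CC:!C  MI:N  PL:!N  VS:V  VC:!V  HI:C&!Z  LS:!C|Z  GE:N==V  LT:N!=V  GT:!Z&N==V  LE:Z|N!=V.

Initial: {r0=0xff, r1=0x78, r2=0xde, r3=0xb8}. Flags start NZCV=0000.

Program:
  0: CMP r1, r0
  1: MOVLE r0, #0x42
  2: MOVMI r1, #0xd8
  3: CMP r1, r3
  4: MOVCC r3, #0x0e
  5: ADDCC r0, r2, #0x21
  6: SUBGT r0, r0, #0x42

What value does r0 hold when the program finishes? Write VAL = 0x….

[0] flags=0000 → (cmp)
[1] flags=0000 LE?F → skip
[2] flags=0000 MI?F → skip
[3] flags=1001 → (cmp)
[4] flags=1001 CC?T → r3=0x0e
[5] flags=1001 CC?T → r0=0xff
[6] flags=1001 GT?T → r0=0xbd

VAL = 0xbd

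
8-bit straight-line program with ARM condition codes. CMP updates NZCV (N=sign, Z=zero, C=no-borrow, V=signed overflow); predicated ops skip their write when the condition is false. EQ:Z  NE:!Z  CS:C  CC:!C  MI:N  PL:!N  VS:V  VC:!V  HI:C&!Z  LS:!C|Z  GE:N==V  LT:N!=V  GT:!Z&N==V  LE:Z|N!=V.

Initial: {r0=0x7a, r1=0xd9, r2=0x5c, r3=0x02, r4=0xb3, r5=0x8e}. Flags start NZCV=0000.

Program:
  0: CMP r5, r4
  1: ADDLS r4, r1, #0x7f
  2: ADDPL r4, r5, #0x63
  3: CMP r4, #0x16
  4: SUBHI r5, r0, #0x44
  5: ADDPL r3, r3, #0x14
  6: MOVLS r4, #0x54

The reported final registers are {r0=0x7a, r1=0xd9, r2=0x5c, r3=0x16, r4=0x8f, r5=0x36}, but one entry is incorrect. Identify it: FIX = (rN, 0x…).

0: ✓ CMP  NZCV=1000
1: ✓ ADDLS  r4←0x58
2: · ADDPL
3: ✓ CMP  NZCV=0010
4: ✓ SUBHI  r5←0x36
5: ✓ ADDPL  r3←0x16
6: · MOVLS

FIX = (r4, 0x58)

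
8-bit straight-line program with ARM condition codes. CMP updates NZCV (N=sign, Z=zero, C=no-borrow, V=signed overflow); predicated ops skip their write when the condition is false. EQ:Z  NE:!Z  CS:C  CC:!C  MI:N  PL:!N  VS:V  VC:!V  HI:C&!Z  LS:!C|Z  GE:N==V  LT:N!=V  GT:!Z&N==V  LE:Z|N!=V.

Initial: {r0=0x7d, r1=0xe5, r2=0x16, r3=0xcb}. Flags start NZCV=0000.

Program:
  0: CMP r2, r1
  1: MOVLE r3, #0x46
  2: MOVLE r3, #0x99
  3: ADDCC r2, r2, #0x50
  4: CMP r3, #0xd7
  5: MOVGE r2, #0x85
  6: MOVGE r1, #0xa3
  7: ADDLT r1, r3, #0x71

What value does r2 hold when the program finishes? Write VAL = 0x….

VAL = 0x66

0: ✓ CMP  NZCV=0000
1: · MOVLE
2: · MOVLE
3: ✓ ADDCC  r2←0x66
4: ✓ CMP  NZCV=1000
5: · MOVGE
6: · MOVGE
7: ✓ ADDLT  r1←0x3c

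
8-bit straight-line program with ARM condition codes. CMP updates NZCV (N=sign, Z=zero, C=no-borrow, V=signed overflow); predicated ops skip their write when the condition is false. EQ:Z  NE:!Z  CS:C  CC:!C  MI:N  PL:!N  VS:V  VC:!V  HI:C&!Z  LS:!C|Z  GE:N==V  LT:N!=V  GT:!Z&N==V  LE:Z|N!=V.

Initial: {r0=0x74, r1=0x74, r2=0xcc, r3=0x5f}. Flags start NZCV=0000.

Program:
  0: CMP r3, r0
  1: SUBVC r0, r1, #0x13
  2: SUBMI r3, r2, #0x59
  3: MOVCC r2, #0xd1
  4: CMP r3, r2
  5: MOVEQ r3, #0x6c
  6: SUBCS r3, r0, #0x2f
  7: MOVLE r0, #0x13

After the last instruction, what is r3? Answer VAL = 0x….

[0] flags=1000 → (cmp)
[1] flags=1000 VC?T → r0=0x61
[2] flags=1000 MI?T → r3=0x73
[3] flags=1000 CC?T → r2=0xd1
[4] flags=1001 → (cmp)
[5] flags=1001 EQ?F → skip
[6] flags=1001 CS?F → skip
[7] flags=1001 LE?F → skip

VAL = 0x73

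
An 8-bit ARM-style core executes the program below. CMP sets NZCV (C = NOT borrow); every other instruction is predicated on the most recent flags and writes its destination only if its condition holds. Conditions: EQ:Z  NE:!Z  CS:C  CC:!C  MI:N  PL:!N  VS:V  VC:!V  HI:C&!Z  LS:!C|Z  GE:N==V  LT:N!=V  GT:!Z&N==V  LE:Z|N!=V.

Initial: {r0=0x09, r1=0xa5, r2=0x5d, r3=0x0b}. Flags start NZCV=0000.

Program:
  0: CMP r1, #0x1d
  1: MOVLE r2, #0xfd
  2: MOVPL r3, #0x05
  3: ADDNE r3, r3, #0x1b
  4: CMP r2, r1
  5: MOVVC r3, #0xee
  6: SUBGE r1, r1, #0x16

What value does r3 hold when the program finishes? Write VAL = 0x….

0: ✓ CMP  NZCV=1010
1: ✓ MOVLE  r2←0xfd
2: · MOVPL
3: ✓ ADDNE  r3←0x26
4: ✓ CMP  NZCV=0010
5: ✓ MOVVC  r3←0xee
6: ✓ SUBGE  r1←0x8f

VAL = 0xee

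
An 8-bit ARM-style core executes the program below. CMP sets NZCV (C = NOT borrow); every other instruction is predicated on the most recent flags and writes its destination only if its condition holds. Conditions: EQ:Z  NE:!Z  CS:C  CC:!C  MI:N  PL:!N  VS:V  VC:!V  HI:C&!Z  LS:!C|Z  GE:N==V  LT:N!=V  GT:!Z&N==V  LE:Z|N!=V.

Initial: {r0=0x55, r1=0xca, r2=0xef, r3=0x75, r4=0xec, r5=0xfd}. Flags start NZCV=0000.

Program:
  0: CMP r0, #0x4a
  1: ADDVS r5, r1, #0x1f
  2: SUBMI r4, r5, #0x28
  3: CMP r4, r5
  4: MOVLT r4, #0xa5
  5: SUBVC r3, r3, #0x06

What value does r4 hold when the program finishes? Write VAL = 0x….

VAL = 0xa5

0: ✓ CMP  NZCV=0010
1: · ADDVS
2: · SUBMI
3: ✓ CMP  NZCV=1000
4: ✓ MOVLT  r4←0xa5
5: ✓ SUBVC  r3←0x6f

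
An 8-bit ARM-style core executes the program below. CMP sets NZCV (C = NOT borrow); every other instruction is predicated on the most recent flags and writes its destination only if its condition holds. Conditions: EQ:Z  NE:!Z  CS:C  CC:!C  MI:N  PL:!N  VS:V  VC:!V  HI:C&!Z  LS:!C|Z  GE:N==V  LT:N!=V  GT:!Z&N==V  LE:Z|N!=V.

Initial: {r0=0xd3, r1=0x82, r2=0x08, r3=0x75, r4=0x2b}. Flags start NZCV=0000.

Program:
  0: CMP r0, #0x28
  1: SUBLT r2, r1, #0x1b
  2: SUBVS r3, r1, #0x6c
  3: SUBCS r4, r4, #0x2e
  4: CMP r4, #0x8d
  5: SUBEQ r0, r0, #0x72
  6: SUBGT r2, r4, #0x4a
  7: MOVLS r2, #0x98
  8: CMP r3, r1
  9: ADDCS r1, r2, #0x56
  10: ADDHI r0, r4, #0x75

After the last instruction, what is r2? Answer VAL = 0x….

0: ✓ CMP  NZCV=1010
1: ✓ SUBLT  r2←0x67
2: · SUBVS
3: ✓ SUBCS  r4←0xfd
4: ✓ CMP  NZCV=0010
5: · SUBEQ
6: ✓ SUBGT  r2←0xb3
7: · MOVLS
8: ✓ CMP  NZCV=1001
9: · ADDCS
10: · ADDHI

VAL = 0xb3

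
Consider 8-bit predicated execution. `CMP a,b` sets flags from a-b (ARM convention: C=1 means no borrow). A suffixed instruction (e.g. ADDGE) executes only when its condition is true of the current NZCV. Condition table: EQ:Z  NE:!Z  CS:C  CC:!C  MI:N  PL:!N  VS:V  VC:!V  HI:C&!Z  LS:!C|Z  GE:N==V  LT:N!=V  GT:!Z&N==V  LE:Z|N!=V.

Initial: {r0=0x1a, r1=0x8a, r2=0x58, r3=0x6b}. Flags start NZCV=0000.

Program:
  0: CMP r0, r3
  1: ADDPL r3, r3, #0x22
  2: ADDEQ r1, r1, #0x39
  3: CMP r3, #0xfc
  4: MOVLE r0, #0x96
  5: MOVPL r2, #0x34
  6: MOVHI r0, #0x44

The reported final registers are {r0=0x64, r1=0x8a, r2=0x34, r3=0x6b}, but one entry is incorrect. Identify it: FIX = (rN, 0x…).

[0] flags=1000 → (cmp)
[1] flags=1000 PL?F → skip
[2] flags=1000 EQ?F → skip
[3] flags=0000 → (cmp)
[4] flags=0000 LE?F → skip
[5] flags=0000 PL?T → r2=0x34
[6] flags=0000 HI?F → skip

FIX = (r0, 0x1a)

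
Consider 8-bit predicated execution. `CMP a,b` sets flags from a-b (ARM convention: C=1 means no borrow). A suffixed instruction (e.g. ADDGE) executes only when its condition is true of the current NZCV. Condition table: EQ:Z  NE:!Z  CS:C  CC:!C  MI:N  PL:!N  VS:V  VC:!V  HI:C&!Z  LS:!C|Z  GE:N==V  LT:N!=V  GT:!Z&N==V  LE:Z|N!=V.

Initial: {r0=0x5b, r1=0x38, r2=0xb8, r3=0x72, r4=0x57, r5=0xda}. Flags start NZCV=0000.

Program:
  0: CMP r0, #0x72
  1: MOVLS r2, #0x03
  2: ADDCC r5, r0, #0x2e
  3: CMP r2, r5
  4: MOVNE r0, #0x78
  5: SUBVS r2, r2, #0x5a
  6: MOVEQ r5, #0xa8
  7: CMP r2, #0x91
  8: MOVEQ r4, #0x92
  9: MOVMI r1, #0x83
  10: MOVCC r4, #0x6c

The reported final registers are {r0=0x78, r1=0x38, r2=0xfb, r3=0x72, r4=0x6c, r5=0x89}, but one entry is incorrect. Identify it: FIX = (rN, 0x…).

0: ✓ CMP  NZCV=1000
1: ✓ MOVLS  r2←0x03
2: ✓ ADDCC  r5←0x89
3: ✓ CMP  NZCV=0000
4: ✓ MOVNE  r0←0x78
5: · SUBVS
6: · MOVEQ
7: ✓ CMP  NZCV=0000
8: · MOVEQ
9: · MOVMI
10: ✓ MOVCC  r4←0x6c

FIX = (r2, 0x03)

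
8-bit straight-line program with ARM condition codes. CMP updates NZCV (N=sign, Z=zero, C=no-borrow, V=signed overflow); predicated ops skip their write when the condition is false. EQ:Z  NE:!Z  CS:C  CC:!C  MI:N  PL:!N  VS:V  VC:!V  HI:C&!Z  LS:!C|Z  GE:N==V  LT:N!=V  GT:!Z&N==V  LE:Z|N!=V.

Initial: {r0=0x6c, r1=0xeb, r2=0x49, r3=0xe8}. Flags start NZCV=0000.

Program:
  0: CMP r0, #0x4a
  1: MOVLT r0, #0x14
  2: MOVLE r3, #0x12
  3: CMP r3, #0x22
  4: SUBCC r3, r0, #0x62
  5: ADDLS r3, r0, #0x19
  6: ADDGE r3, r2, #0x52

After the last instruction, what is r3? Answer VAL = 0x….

VAL = 0xe8

[0] flags=0010 → (cmp)
[1] flags=0010 LT?F → skip
[2] flags=0010 LE?F → skip
[3] flags=1010 → (cmp)
[4] flags=1010 CC?F → skip
[5] flags=1010 LS?F → skip
[6] flags=1010 GE?F → skip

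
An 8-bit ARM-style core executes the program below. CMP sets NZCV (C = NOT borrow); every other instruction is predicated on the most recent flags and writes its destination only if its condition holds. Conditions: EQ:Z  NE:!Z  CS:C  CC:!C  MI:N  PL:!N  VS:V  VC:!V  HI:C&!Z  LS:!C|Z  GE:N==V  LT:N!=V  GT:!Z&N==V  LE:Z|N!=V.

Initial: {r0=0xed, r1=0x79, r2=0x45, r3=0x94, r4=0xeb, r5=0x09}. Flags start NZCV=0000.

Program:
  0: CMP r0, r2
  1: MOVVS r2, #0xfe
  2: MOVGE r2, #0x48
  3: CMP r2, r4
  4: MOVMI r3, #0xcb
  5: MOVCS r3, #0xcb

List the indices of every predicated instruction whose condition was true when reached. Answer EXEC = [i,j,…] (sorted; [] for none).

EXEC = []

0: ✓ CMP  NZCV=1010
1: · MOVVS
2: · MOVGE
3: ✓ CMP  NZCV=0000
4: · MOVMI
5: · MOVCS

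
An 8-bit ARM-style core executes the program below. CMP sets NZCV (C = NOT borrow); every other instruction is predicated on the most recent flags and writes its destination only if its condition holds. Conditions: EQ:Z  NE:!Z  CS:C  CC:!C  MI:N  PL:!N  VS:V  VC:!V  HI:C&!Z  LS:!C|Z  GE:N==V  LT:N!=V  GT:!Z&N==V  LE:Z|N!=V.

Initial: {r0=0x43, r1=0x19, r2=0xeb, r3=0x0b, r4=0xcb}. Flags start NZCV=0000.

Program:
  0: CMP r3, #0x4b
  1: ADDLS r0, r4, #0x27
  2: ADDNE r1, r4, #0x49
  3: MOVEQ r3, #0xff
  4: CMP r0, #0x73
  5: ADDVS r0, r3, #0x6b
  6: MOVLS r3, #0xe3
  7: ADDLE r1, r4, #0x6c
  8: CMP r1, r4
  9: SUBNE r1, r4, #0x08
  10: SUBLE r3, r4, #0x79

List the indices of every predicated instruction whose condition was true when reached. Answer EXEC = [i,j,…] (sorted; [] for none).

EXEC = [1,2,5,7,9]

0: ✓ CMP  NZCV=1000
1: ✓ ADDLS  r0←0xf2
2: ✓ ADDNE  r1←0x14
3: · MOVEQ
4: ✓ CMP  NZCV=0011
5: ✓ ADDVS  r0←0x76
6: · MOVLS
7: ✓ ADDLE  r1←0x37
8: ✓ CMP  NZCV=0000
9: ✓ SUBNE  r1←0xc3
10: · SUBLE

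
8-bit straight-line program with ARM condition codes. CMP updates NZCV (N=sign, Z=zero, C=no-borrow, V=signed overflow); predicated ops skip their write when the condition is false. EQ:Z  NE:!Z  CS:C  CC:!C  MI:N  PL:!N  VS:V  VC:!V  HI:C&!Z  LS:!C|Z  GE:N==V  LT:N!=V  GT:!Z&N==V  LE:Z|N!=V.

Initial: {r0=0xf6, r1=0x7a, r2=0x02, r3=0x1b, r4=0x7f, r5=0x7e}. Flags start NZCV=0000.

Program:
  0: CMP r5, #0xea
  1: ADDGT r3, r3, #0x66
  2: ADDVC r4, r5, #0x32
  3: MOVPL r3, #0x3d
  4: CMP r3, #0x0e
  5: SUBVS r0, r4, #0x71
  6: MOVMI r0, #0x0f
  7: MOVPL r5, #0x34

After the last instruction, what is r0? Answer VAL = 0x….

0: ✓ CMP  NZCV=1001
1: ✓ ADDGT  r3←0x81
2: · ADDVC
3: · MOVPL
4: ✓ CMP  NZCV=0011
5: ✓ SUBVS  r0←0x0e
6: · MOVMI
7: ✓ MOVPL  r5←0x34

VAL = 0x0e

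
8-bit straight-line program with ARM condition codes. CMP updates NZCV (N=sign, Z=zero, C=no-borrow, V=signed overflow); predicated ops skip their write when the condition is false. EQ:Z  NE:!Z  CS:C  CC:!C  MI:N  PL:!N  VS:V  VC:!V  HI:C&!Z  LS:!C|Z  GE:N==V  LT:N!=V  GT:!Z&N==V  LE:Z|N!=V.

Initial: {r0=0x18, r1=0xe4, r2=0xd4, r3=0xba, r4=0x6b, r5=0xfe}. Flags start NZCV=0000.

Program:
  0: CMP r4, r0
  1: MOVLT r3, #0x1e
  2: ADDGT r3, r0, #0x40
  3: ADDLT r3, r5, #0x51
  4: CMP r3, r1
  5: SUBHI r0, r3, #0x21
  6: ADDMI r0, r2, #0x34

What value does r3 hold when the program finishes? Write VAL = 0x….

VAL = 0x58

[0] flags=0010 → (cmp)
[1] flags=0010 LT?F → skip
[2] flags=0010 GT?T → r3=0x58
[3] flags=0010 LT?F → skip
[4] flags=0000 → (cmp)
[5] flags=0000 HI?F → skip
[6] flags=0000 MI?F → skip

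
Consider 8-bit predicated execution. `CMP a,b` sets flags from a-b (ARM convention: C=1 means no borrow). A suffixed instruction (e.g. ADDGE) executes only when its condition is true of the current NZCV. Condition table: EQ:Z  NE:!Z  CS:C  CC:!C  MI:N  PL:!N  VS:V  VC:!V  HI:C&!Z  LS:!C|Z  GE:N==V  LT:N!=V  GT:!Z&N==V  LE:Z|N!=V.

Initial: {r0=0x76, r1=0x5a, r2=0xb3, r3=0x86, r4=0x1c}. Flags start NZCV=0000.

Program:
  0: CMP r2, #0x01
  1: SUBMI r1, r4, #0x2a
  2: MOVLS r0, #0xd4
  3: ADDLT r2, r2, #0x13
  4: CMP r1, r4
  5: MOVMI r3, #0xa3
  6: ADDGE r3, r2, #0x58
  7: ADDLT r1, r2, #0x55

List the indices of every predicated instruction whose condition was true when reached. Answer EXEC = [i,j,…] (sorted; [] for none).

[0] flags=1010 → (cmp)
[1] flags=1010 MI?T → r1=0xf2
[2] flags=1010 LS?F → skip
[3] flags=1010 LT?T → r2=0xc6
[4] flags=1010 → (cmp)
[5] flags=1010 MI?T → r3=0xa3
[6] flags=1010 GE?F → skip
[7] flags=1010 LT?T → r1=0x1b

EXEC = [1,3,5,7]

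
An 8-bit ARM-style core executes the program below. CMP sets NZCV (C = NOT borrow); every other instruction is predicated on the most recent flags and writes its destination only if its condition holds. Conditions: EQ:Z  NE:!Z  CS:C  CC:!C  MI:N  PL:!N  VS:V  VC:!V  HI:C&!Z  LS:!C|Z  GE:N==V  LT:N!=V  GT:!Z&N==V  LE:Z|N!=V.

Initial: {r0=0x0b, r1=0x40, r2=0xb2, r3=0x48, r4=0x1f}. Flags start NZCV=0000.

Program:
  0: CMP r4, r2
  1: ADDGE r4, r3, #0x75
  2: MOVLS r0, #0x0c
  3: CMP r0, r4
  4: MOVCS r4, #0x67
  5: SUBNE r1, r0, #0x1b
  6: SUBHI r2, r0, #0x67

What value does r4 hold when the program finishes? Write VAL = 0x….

0: ✓ CMP  NZCV=0000
1: ✓ ADDGE  r4←0xbd
2: ✓ MOVLS  r0←0x0c
3: ✓ CMP  NZCV=0000
4: · MOVCS
5: ✓ SUBNE  r1←0xf1
6: · SUBHI

VAL = 0xbd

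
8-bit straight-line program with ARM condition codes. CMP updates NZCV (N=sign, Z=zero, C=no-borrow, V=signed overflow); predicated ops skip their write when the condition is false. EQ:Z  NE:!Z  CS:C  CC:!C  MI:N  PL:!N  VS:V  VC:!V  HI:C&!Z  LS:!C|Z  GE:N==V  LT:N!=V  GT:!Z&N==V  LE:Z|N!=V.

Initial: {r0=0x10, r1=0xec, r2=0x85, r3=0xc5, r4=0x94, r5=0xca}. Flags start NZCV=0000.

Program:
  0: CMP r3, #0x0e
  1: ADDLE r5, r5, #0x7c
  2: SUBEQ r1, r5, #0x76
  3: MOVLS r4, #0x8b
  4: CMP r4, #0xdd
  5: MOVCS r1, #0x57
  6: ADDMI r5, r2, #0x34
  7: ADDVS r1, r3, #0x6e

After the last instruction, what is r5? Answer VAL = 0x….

VAL = 0xb9

0: ✓ CMP  NZCV=1010
1: ✓ ADDLE  r5←0x46
2: · SUBEQ
3: · MOVLS
4: ✓ CMP  NZCV=1000
5: · MOVCS
6: ✓ ADDMI  r5←0xb9
7: · ADDVS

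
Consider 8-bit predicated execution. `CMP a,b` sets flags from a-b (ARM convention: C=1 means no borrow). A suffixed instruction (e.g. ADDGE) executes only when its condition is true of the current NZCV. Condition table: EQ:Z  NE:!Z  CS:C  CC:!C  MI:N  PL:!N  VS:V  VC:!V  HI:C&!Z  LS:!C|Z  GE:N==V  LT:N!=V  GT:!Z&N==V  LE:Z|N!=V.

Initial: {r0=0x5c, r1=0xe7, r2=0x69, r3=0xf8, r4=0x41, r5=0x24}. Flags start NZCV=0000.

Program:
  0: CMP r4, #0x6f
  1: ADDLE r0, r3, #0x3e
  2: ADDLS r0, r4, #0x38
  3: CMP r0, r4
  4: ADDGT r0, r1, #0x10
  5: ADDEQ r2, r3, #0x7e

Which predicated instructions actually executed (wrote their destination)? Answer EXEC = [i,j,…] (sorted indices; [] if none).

0: ✓ CMP  NZCV=1000
1: ✓ ADDLE  r0←0x36
2: ✓ ADDLS  r0←0x79
3: ✓ CMP  NZCV=0010
4: ✓ ADDGT  r0←0xf7
5: · ADDEQ

EXEC = [1,2,4]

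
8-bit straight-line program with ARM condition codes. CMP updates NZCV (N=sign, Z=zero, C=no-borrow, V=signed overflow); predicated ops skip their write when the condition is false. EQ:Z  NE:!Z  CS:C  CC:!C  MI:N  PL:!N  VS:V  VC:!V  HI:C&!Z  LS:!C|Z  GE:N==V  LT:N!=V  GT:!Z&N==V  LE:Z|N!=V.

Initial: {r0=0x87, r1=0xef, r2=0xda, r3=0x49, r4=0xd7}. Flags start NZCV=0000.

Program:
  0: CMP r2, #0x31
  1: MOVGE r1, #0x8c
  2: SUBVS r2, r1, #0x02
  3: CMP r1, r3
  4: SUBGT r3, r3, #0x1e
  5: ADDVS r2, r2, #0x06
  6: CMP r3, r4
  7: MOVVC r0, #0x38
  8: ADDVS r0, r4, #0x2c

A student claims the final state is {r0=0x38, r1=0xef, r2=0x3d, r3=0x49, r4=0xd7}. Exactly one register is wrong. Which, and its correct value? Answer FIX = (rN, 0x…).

[0] flags=1010 → (cmp)
[1] flags=1010 GE?F → skip
[2] flags=1010 VS?F → skip
[3] flags=1010 → (cmp)
[4] flags=1010 GT?F → skip
[5] flags=1010 VS?F → skip
[6] flags=0000 → (cmp)
[7] flags=0000 VC?T → r0=0x38
[8] flags=0000 VS?F → skip

FIX = (r2, 0xda)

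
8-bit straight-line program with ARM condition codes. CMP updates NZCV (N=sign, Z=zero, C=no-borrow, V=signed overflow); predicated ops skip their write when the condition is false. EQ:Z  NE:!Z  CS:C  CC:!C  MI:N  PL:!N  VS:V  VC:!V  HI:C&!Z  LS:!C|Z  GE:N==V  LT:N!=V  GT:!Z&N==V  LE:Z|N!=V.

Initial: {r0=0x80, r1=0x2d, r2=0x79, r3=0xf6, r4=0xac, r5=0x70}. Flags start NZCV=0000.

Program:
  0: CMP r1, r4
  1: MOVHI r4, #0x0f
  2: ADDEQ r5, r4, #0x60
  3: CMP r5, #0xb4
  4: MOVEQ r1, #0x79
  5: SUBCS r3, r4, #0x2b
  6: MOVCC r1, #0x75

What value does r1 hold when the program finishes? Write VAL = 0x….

VAL = 0x75

0: ✓ CMP  NZCV=1001
1: · MOVHI
2: · ADDEQ
3: ✓ CMP  NZCV=1001
4: · MOVEQ
5: · SUBCS
6: ✓ MOVCC  r1←0x75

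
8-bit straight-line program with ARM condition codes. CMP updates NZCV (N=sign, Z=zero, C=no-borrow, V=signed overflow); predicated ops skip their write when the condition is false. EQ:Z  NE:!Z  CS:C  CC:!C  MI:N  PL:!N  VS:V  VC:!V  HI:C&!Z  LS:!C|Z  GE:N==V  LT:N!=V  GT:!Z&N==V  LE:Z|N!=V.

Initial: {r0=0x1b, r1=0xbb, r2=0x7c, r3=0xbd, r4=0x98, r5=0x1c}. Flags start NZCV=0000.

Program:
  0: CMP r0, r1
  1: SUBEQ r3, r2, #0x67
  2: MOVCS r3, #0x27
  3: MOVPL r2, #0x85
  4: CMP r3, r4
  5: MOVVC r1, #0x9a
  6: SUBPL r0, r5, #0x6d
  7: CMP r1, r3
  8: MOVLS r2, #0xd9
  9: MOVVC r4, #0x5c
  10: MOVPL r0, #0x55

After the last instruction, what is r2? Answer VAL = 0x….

VAL = 0xd9

0: ✓ CMP  NZCV=0000
1: · SUBEQ
2: · MOVCS
3: ✓ MOVPL  r2←0x85
4: ✓ CMP  NZCV=0010
5: ✓ MOVVC  r1←0x9a
6: ✓ SUBPL  r0←0xaf
7: ✓ CMP  NZCV=1000
8: ✓ MOVLS  r2←0xd9
9: ✓ MOVVC  r4←0x5c
10: · MOVPL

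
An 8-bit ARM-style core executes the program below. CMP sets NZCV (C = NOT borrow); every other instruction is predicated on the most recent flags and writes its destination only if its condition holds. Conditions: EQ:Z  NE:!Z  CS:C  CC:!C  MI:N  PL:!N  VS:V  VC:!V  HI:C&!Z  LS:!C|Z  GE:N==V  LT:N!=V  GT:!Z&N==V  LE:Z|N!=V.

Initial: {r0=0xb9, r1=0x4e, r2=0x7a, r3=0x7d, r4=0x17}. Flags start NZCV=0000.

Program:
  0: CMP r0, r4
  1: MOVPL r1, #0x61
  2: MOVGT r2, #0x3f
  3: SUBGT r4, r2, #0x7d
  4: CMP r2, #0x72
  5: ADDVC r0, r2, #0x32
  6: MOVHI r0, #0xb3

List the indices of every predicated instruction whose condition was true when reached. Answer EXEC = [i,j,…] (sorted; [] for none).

[0] flags=1010 → (cmp)
[1] flags=1010 PL?F → skip
[2] flags=1010 GT?F → skip
[3] flags=1010 GT?F → skip
[4] flags=0010 → (cmp)
[5] flags=0010 VC?T → r0=0xac
[6] flags=0010 HI?T → r0=0xb3

EXEC = [5,6]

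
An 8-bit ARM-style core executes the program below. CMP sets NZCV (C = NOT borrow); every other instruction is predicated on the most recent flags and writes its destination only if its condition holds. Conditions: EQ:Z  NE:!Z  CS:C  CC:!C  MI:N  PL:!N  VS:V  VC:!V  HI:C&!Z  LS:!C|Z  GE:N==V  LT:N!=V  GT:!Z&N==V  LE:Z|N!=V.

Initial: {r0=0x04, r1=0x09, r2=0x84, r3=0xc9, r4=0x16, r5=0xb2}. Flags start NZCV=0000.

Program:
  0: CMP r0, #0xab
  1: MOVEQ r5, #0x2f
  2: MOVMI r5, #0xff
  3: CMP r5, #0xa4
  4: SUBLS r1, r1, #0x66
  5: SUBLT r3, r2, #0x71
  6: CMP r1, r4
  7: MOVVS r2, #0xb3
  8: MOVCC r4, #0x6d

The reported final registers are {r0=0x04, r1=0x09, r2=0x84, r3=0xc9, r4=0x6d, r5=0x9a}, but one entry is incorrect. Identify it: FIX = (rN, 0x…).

[0] flags=0000 → (cmp)
[1] flags=0000 EQ?F → skip
[2] flags=0000 MI?F → skip
[3] flags=0010 → (cmp)
[4] flags=0010 LS?F → skip
[5] flags=0010 LT?F → skip
[6] flags=1000 → (cmp)
[7] flags=1000 VS?F → skip
[8] flags=1000 CC?T → r4=0x6d

FIX = (r5, 0xb2)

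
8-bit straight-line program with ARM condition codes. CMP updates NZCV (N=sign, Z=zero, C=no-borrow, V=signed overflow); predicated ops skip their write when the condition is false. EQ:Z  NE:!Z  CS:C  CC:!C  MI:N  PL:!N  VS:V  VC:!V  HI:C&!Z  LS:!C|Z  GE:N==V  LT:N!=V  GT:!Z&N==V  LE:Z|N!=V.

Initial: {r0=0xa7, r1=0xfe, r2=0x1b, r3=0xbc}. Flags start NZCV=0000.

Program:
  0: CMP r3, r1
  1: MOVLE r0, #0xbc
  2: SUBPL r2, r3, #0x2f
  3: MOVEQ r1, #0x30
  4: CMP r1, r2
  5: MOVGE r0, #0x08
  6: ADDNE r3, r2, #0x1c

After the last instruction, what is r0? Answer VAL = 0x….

VAL = 0xbc

0: ✓ CMP  NZCV=1000
1: ✓ MOVLE  r0←0xbc
2: · SUBPL
3: · MOVEQ
4: ✓ CMP  NZCV=1010
5: · MOVGE
6: ✓ ADDNE  r3←0x37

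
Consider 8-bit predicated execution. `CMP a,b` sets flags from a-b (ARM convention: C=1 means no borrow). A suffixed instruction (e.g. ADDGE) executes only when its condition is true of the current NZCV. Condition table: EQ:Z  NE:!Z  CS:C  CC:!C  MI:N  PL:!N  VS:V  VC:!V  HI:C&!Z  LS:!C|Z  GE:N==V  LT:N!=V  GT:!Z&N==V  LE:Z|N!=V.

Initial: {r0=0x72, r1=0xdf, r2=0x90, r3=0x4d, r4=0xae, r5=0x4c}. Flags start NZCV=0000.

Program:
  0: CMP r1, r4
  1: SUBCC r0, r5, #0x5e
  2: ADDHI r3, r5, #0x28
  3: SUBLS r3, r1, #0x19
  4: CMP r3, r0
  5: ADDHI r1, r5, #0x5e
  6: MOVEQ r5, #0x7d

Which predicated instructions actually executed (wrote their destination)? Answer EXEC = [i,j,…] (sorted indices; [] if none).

EXEC = [2,5]

0: ✓ CMP  NZCV=0010
1: · SUBCC
2: ✓ ADDHI  r3←0x74
3: · SUBLS
4: ✓ CMP  NZCV=0010
5: ✓ ADDHI  r1←0xaa
6: · MOVEQ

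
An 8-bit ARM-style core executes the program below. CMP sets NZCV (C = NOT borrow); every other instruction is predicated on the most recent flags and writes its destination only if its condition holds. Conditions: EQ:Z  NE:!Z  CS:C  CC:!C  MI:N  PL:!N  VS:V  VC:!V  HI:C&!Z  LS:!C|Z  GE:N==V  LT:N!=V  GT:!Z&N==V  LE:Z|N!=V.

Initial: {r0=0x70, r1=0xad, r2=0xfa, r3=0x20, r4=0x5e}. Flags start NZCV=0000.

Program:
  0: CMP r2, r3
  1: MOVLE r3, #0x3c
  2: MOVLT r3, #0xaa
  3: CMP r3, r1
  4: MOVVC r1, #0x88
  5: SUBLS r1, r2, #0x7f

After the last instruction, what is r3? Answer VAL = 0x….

VAL = 0xaa

[0] flags=1010 → (cmp)
[1] flags=1010 LE?T → r3=0x3c
[2] flags=1010 LT?T → r3=0xaa
[3] flags=1000 → (cmp)
[4] flags=1000 VC?T → r1=0x88
[5] flags=1000 LS?T → r1=0x7b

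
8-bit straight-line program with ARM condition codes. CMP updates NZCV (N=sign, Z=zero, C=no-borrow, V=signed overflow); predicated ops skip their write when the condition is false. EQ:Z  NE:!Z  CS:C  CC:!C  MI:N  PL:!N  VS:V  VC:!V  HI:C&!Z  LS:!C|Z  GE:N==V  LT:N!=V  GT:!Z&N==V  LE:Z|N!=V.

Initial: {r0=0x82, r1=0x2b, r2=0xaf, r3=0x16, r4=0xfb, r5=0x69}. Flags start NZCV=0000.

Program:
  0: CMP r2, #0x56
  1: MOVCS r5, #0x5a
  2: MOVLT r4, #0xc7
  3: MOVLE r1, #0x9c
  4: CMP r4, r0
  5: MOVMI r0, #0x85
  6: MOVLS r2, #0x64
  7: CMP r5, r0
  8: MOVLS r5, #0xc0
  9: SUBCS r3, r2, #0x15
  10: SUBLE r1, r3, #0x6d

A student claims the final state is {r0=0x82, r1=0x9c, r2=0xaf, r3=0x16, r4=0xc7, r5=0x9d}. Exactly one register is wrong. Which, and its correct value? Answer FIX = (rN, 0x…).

0: ✓ CMP  NZCV=0011
1: ✓ MOVCS  r5←0x5a
2: ✓ MOVLT  r4←0xc7
3: ✓ MOVLE  r1←0x9c
4: ✓ CMP  NZCV=0010
5: · MOVMI
6: · MOVLS
7: ✓ CMP  NZCV=1001
8: ✓ MOVLS  r5←0xc0
9: · SUBCS
10: · SUBLE

FIX = (r5, 0xc0)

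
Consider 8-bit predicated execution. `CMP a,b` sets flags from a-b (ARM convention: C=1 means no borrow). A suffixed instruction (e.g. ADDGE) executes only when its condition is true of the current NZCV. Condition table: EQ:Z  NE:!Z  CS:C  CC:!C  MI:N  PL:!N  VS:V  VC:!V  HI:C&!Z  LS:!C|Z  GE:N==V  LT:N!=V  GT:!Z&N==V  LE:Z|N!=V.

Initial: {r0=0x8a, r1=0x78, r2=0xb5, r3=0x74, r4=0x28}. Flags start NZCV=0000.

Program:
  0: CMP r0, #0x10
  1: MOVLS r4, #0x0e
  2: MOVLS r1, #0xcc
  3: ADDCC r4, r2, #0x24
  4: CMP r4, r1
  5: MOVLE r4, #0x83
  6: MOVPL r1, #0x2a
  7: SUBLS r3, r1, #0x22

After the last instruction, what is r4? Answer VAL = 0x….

VAL = 0x83

0: ✓ CMP  NZCV=0011
1: · MOVLS
2: · MOVLS
3: · ADDCC
4: ✓ CMP  NZCV=1000
5: ✓ MOVLE  r4←0x83
6: · MOVPL
7: ✓ SUBLS  r3←0x56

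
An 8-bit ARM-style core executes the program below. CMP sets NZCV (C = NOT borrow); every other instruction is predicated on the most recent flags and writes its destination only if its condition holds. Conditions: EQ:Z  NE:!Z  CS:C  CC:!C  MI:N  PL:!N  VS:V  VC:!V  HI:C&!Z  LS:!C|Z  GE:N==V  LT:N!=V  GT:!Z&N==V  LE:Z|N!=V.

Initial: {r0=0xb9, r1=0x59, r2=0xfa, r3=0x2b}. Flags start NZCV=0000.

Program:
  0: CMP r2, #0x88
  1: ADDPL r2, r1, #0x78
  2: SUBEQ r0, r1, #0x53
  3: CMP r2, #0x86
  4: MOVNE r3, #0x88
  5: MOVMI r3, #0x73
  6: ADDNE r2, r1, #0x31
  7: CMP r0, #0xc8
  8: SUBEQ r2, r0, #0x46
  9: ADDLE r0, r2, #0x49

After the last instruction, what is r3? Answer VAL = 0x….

VAL = 0x88

[0] flags=0010 → (cmp)
[1] flags=0010 PL?T → r2=0xd1
[2] flags=0010 EQ?F → skip
[3] flags=0010 → (cmp)
[4] flags=0010 NE?T → r3=0x88
[5] flags=0010 MI?F → skip
[6] flags=0010 NE?T → r2=0x8a
[7] flags=1000 → (cmp)
[8] flags=1000 EQ?F → skip
[9] flags=1000 LE?T → r0=0xd3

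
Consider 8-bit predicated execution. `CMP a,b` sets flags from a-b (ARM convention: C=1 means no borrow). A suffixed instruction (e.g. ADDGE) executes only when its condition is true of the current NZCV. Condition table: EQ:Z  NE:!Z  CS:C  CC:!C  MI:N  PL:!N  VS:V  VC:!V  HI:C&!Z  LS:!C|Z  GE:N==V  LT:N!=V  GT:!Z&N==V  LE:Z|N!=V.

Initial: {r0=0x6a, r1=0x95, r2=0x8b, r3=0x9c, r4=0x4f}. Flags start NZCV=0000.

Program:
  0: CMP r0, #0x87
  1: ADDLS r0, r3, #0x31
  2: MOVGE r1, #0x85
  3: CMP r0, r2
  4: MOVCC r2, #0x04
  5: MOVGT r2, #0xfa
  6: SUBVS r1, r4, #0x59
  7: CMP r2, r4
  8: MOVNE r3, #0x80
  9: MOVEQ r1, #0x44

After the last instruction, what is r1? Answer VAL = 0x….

VAL = 0x85

0: ✓ CMP  NZCV=1001
1: ✓ ADDLS  r0←0xcd
2: ✓ MOVGE  r1←0x85
3: ✓ CMP  NZCV=0010
4: · MOVCC
5: ✓ MOVGT  r2←0xfa
6: · SUBVS
7: ✓ CMP  NZCV=1010
8: ✓ MOVNE  r3←0x80
9: · MOVEQ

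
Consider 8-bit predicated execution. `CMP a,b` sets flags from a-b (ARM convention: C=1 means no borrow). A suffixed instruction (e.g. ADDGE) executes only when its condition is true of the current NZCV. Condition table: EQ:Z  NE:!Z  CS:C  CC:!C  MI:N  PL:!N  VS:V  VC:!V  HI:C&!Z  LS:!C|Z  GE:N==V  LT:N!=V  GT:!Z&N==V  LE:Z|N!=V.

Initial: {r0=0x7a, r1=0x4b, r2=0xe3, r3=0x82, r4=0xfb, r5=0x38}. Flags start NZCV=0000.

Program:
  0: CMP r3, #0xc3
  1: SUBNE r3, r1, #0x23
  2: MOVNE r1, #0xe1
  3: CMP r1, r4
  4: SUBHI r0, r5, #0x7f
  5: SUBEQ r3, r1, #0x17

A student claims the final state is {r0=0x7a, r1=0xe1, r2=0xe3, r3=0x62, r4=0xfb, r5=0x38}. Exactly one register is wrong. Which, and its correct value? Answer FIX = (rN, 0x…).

[0] flags=1000 → (cmp)
[1] flags=1000 NE?T → r3=0x28
[2] flags=1000 NE?T → r1=0xe1
[3] flags=1000 → (cmp)
[4] flags=1000 HI?F → skip
[5] flags=1000 EQ?F → skip

FIX = (r3, 0x28)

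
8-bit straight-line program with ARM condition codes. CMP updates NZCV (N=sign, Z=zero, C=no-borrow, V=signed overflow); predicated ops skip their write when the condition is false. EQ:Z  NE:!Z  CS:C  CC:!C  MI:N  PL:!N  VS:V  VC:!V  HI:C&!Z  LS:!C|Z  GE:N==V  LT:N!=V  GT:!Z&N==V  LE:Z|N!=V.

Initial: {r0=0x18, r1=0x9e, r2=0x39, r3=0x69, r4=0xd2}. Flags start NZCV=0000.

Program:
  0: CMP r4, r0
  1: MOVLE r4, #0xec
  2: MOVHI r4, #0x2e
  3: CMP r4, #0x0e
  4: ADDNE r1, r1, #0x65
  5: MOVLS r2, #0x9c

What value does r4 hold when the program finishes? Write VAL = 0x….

VAL = 0x2e

0: ✓ CMP  NZCV=1010
1: ✓ MOVLE  r4←0xec
2: ✓ MOVHI  r4←0x2e
3: ✓ CMP  NZCV=0010
4: ✓ ADDNE  r1←0x03
5: · MOVLS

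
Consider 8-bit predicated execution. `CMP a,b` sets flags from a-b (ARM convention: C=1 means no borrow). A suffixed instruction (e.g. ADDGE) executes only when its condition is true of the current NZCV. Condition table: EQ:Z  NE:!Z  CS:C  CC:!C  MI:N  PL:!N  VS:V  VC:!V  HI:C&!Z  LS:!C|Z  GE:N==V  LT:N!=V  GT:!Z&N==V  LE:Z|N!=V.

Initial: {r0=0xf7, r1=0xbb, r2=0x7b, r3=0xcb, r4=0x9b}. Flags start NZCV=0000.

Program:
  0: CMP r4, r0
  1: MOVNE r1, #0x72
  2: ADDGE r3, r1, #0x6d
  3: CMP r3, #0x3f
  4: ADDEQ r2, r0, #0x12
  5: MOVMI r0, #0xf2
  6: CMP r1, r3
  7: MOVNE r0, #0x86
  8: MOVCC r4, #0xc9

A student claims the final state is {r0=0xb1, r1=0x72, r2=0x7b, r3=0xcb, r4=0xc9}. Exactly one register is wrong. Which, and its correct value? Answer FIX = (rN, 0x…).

FIX = (r0, 0x86)

[0] flags=1000 → (cmp)
[1] flags=1000 NE?T → r1=0x72
[2] flags=1000 GE?F → skip
[3] flags=1010 → (cmp)
[4] flags=1010 EQ?F → skip
[5] flags=1010 MI?T → r0=0xf2
[6] flags=1001 → (cmp)
[7] flags=1001 NE?T → r0=0x86
[8] flags=1001 CC?T → r4=0xc9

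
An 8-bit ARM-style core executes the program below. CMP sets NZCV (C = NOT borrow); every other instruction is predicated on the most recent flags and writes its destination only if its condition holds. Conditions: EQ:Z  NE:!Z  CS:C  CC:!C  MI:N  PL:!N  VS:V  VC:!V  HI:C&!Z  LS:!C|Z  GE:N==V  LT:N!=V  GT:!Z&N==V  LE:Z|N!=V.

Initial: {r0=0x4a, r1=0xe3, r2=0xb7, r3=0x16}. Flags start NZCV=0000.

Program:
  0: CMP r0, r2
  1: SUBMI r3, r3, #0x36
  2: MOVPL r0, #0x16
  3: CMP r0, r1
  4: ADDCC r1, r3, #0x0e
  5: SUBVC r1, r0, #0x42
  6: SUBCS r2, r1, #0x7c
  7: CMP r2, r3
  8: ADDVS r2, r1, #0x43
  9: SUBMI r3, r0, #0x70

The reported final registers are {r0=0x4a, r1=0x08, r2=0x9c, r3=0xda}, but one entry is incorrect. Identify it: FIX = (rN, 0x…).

[0] flags=1001 → (cmp)
[1] flags=1001 MI?T → r3=0xe0
[2] flags=1001 PL?F → skip
[3] flags=0000 → (cmp)
[4] flags=0000 CC?T → r1=0xee
[5] flags=0000 VC?T → r1=0x08
[6] flags=0000 CS?F → skip
[7] flags=1000 → (cmp)
[8] flags=1000 VS?F → skip
[9] flags=1000 MI?T → r3=0xda

FIX = (r2, 0xb7)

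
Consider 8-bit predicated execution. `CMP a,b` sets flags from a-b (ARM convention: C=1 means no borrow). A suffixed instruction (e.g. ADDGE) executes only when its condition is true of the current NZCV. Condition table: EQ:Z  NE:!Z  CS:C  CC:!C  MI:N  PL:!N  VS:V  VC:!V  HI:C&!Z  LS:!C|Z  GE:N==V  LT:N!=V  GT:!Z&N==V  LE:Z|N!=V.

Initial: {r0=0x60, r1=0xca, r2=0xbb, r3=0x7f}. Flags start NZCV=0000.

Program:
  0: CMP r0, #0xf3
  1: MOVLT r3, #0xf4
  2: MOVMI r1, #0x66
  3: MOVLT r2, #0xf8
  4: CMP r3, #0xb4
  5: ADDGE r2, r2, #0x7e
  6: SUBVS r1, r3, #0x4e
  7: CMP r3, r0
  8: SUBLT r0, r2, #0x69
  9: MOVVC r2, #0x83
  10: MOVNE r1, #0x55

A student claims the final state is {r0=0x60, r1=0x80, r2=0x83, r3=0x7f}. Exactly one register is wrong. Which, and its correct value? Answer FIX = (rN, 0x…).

FIX = (r1, 0x55)

0: ✓ CMP  NZCV=0000
1: · MOVLT
2: · MOVMI
3: · MOVLT
4: ✓ CMP  NZCV=1001
5: ✓ ADDGE  r2←0x39
6: ✓ SUBVS  r1←0x31
7: ✓ CMP  NZCV=0010
8: · SUBLT
9: ✓ MOVVC  r2←0x83
10: ✓ MOVNE  r1←0x55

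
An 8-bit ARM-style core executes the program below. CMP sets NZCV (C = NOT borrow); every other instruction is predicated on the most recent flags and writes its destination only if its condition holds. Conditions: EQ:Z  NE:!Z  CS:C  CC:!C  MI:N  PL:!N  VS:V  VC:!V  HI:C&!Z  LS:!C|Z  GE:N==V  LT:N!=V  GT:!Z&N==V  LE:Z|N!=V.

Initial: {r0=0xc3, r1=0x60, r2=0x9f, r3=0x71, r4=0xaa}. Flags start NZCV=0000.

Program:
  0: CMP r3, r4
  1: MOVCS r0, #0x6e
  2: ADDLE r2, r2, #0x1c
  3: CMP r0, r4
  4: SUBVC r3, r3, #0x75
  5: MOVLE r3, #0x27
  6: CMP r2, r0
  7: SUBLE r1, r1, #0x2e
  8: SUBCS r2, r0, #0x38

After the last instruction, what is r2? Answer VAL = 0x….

VAL = 0x9f

[0] flags=1001 → (cmp)
[1] flags=1001 CS?F → skip
[2] flags=1001 LE?F → skip
[3] flags=0010 → (cmp)
[4] flags=0010 VC?T → r3=0xfc
[5] flags=0010 LE?F → skip
[6] flags=1000 → (cmp)
[7] flags=1000 LE?T → r1=0x32
[8] flags=1000 CS?F → skip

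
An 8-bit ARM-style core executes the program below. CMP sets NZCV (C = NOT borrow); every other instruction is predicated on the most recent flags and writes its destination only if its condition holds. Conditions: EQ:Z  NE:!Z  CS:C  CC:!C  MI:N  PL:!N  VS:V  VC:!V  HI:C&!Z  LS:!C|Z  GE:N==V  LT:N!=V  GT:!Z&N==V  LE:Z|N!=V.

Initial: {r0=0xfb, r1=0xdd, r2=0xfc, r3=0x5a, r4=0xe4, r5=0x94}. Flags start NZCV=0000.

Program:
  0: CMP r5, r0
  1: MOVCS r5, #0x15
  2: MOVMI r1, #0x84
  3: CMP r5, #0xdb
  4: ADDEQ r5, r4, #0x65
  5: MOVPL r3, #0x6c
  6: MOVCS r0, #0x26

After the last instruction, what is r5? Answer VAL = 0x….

VAL = 0x94

0: ✓ CMP  NZCV=1000
1: · MOVCS
2: ✓ MOVMI  r1←0x84
3: ✓ CMP  NZCV=1000
4: · ADDEQ
5: · MOVPL
6: · MOVCS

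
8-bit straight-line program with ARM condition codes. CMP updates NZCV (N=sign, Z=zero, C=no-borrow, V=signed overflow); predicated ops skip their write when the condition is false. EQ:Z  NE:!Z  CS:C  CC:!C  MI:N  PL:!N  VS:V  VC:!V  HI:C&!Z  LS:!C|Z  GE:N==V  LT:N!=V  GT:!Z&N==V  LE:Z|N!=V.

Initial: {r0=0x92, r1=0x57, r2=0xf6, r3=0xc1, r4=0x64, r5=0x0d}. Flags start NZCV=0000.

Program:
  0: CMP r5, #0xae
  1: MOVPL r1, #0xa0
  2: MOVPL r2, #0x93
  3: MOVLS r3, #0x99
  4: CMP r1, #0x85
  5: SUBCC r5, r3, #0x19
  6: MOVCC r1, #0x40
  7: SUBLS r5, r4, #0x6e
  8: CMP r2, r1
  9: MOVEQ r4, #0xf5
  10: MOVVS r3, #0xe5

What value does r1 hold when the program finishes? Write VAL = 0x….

0: ✓ CMP  NZCV=0000
1: ✓ MOVPL  r1←0xa0
2: ✓ MOVPL  r2←0x93
3: ✓ MOVLS  r3←0x99
4: ✓ CMP  NZCV=0010
5: · SUBCC
6: · MOVCC
7: · SUBLS
8: ✓ CMP  NZCV=1000
9: · MOVEQ
10: · MOVVS

VAL = 0xa0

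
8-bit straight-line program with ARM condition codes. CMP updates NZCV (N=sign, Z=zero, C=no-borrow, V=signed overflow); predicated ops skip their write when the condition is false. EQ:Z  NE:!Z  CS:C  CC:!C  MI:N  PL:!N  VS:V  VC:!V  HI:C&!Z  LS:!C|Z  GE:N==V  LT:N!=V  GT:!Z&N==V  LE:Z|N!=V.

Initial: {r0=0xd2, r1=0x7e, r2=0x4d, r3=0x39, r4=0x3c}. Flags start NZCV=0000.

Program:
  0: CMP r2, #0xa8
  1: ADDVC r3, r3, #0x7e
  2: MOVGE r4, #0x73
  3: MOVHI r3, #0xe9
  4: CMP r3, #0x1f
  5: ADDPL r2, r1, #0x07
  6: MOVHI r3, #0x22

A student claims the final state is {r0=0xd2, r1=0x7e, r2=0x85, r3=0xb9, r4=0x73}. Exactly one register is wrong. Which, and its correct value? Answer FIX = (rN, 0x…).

0: ✓ CMP  NZCV=1001
1: · ADDVC
2: ✓ MOVGE  r4←0x73
3: · MOVHI
4: ✓ CMP  NZCV=0010
5: ✓ ADDPL  r2←0x85
6: ✓ MOVHI  r3←0x22

FIX = (r3, 0x22)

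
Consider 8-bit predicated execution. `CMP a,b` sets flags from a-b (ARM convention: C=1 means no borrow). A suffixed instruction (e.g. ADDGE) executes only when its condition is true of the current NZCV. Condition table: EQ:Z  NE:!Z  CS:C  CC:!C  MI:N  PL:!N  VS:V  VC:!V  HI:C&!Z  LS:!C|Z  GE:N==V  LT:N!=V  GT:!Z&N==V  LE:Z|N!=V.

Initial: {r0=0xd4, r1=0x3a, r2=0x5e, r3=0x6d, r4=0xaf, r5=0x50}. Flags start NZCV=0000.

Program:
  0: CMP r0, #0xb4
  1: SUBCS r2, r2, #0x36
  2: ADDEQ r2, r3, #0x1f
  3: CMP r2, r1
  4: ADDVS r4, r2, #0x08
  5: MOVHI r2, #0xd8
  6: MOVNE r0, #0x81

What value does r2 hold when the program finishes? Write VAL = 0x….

0: ✓ CMP  NZCV=0010
1: ✓ SUBCS  r2←0x28
2: · ADDEQ
3: ✓ CMP  NZCV=1000
4: · ADDVS
5: · MOVHI
6: ✓ MOVNE  r0←0x81

VAL = 0x28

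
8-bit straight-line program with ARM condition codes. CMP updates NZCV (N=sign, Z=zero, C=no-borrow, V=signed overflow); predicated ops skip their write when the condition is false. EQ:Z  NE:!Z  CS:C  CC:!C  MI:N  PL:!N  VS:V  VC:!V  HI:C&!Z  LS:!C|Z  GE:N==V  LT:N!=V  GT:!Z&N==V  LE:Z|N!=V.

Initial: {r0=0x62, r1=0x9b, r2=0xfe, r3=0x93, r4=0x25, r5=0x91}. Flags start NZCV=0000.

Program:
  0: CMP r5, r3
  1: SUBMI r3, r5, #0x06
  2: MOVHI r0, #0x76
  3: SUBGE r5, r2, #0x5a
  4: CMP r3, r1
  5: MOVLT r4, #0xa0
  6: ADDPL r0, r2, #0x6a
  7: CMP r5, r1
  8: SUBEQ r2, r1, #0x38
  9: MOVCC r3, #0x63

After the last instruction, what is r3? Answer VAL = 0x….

VAL = 0x63

[0] flags=1000 → (cmp)
[1] flags=1000 MI?T → r3=0x8b
[2] flags=1000 HI?F → skip
[3] flags=1000 GE?F → skip
[4] flags=1000 → (cmp)
[5] flags=1000 LT?T → r4=0xa0
[6] flags=1000 PL?F → skip
[7] flags=1000 → (cmp)
[8] flags=1000 EQ?F → skip
[9] flags=1000 CC?T → r3=0x63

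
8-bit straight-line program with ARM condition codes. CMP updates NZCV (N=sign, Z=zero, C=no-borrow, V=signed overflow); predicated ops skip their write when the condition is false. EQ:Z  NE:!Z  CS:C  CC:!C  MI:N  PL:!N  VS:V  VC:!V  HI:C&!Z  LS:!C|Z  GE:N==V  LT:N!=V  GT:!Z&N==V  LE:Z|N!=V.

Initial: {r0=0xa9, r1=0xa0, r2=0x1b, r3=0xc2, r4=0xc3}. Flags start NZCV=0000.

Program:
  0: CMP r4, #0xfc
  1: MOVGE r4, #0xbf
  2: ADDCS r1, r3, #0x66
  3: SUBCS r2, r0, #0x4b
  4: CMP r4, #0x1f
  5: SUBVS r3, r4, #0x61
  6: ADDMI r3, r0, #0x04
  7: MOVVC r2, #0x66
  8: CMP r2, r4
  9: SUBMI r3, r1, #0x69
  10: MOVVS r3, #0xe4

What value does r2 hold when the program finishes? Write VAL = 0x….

VAL = 0x66

[0] flags=1000 → (cmp)
[1] flags=1000 GE?F → skip
[2] flags=1000 CS?F → skip
[3] flags=1000 CS?F → skip
[4] flags=1010 → (cmp)
[5] flags=1010 VS?F → skip
[6] flags=1010 MI?T → r3=0xad
[7] flags=1010 VC?T → r2=0x66
[8] flags=1001 → (cmp)
[9] flags=1001 MI?T → r3=0x37
[10] flags=1001 VS?T → r3=0xe4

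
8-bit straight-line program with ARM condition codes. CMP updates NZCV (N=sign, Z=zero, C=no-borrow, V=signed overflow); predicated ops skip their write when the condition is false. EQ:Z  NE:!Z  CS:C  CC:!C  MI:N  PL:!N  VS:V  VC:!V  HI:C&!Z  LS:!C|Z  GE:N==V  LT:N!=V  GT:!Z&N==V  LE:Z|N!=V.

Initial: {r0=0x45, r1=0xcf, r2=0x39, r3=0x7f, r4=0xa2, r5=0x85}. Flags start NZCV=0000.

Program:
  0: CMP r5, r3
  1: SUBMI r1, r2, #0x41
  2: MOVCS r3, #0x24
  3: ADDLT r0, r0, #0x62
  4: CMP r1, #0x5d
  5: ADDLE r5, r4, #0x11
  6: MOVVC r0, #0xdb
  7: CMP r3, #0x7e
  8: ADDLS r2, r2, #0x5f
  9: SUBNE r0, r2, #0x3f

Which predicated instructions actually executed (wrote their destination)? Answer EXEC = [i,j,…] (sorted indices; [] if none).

0: ✓ CMP  NZCV=0011
1: · SUBMI
2: ✓ MOVCS  r3←0x24
3: ✓ ADDLT  r0←0xa7
4: ✓ CMP  NZCV=0011
5: ✓ ADDLE  r5←0xb3
6: · MOVVC
7: ✓ CMP  NZCV=1000
8: ✓ ADDLS  r2←0x98
9: ✓ SUBNE  r0←0x59

EXEC = [2,3,5,8,9]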